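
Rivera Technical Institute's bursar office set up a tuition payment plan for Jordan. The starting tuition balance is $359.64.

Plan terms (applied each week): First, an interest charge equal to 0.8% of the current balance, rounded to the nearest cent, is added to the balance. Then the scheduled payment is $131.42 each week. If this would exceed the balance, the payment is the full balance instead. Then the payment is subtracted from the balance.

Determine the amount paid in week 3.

$102.34

# | Opening | Interest | Payment | End bal
1 | $359.64 | $2.88 | $131.42 | $231.10
2 | $231.10 | $1.85 | $131.42 | $101.53
3 | $101.53 | $0.81 | $102.34 | $0.00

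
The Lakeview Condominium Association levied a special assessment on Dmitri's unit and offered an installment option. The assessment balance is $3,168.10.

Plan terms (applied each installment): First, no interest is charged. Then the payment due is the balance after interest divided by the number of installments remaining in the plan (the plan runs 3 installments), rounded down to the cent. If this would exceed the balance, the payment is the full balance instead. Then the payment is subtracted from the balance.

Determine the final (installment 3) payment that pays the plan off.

$1,056.04

Installment 1: opening $3,168.10; payment $1,056.03; balance $2,112.07
Installment 2: opening $2,112.07; payment $1,056.03; balance $1,056.04
Installment 3: opening $1,056.04; payment $1,056.04; balance $0.00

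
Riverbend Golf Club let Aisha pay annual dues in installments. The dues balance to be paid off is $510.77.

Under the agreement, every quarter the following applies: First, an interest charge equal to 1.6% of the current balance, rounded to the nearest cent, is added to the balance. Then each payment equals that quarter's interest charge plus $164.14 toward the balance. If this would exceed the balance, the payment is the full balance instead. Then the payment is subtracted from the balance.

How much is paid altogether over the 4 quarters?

Quarter 1: $510.77 +$8.17 interest = $518.94; pay $172.31 → $346.63
Quarter 2: $346.63 +$5.55 interest = $352.18; pay $169.69 → $182.49
Quarter 3: $182.49 +$2.92 interest = $185.41; pay $167.06 → $18.35
Quarter 4: $18.35 +$0.29 interest = $18.64; pay $18.64 → $0.00
Total paid: $527.70

$527.70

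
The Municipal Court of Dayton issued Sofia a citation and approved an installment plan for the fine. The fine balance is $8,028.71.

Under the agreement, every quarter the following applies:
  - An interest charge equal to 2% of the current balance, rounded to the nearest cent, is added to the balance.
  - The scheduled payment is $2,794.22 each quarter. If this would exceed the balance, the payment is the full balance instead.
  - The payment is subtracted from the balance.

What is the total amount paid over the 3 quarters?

# | Opening | Interest | Payment | End bal
1 | $8,028.71 | $160.57 | $2,794.22 | $5,395.06
2 | $5,395.06 | $107.90 | $2,794.22 | $2,708.74
3 | $2,708.74 | $54.17 | $2,762.91 | $0.00
Total paid: $8,351.35

$8,351.35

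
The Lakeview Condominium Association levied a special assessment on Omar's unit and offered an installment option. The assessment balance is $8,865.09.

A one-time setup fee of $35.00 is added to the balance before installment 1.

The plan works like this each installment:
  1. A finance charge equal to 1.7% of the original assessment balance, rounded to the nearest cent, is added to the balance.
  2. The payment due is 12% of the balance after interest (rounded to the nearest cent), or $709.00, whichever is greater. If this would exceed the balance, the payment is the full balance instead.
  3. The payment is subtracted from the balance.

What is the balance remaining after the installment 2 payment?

$7,141.56

Installment 1: $8,900.09 +$150.71 interest = $9,050.80; pay $1,086.10 → $7,964.70
Installment 2: $7,964.70 +$150.71 interest = $8,115.41; pay $973.85 → $7,141.56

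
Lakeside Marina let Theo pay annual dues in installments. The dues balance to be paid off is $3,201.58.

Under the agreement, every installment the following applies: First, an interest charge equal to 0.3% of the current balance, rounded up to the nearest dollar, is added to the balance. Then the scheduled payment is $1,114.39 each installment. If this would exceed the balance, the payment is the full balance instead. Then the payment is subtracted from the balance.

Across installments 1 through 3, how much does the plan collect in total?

$3,221.58

Installment 1: opening $3,201.58; interest $10.00 → $3,211.58; payment $1,114.39; balance $2,097.19
Installment 2: opening $2,097.19; interest $7.00 → $2,104.19; payment $1,114.39; balance $989.80
Installment 3: opening $989.80; interest $3.00 → $992.80; payment $992.80; balance $0.00
Total paid: $3,221.58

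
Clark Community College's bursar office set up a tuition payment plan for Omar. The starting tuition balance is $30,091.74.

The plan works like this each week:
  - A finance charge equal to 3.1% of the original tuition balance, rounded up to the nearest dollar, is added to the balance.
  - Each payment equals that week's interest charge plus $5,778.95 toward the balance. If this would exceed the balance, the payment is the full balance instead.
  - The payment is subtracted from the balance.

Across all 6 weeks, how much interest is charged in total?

Week 1: $30,091.74 +$933.00 interest = $31,024.74; pay $6,711.95 → $24,312.79
Week 2: $24,312.79 +$933.00 interest = $25,245.79; pay $6,711.95 → $18,533.84
Week 3: $18,533.84 +$933.00 interest = $19,466.84; pay $6,711.95 → $12,754.89
Week 4: $12,754.89 +$933.00 interest = $13,687.89; pay $6,711.95 → $6,975.94
Week 5: $6,975.94 +$933.00 interest = $7,908.94; pay $6,711.95 → $1,196.99
Week 6: $1,196.99 +$933.00 interest = $2,129.99; pay $2,129.99 → $0.00
Total interest: $933.00 + $933.00 + $933.00 + $933.00 + $933.00 + $933.00 = $5,598.00

$5,598.00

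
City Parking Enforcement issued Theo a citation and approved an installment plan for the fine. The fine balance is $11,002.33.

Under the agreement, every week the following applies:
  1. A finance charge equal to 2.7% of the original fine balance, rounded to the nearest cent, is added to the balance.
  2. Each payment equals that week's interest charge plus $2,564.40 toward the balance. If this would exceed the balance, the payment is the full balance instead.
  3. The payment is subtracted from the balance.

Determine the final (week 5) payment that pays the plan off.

Week 1: opening $11,002.33; interest $297.06 → $11,299.39; payment $2,861.46; balance $8,437.93
Week 2: opening $8,437.93; interest $297.06 → $8,734.99; payment $2,861.46; balance $5,873.53
Week 3: opening $5,873.53; interest $297.06 → $6,170.59; payment $2,861.46; balance $3,309.13
Week 4: opening $3,309.13; interest $297.06 → $3,606.19; payment $2,861.46; balance $744.73
Week 5: opening $744.73; interest $297.06 → $1,041.79; payment $1,041.79; balance $0.00

$1,041.79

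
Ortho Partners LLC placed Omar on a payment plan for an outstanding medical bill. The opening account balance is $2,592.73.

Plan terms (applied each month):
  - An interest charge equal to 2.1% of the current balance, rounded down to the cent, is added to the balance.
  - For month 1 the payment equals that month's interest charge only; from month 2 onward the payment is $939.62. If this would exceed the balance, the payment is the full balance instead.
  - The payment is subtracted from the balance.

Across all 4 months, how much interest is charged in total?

$161.60

Month 1: opening $2,592.73; interest $54.44 → $2,647.17; payment $54.44; balance $2,592.73
Month 2: opening $2,592.73; interest $54.44 → $2,647.17; payment $939.62; balance $1,707.55
Month 3: opening $1,707.55; interest $35.85 → $1,743.40; payment $939.62; balance $803.78
Month 4: opening $803.78; interest $16.87 → $820.65; payment $820.65; balance $0.00
Total interest: $54.44 + $54.44 + $35.85 + $16.87 = $161.60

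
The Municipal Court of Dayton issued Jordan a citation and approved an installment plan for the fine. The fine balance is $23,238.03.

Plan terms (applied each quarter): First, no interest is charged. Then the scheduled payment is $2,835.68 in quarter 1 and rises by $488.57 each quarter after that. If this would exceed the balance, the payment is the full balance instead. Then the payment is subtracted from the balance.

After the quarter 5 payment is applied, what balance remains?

$4,173.93

Quarter 1: opening $23,238.03; payment $2,835.68; balance $20,402.35
Quarter 2: opening $20,402.35; payment $3,324.25; balance $17,078.10
Quarter 3: opening $17,078.10; payment $3,812.82; balance $13,265.28
Quarter 4: opening $13,265.28; payment $4,301.39; balance $8,963.89
Quarter 5: opening $8,963.89; payment $4,789.96; balance $4,173.93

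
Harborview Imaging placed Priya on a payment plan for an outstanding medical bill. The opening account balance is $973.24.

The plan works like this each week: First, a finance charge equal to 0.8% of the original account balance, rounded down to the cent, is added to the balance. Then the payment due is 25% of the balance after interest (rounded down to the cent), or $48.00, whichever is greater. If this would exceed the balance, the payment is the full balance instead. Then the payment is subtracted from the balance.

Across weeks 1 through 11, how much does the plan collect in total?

$1,058.82

Week 1: $973.24 +$7.78 interest = $981.02; pay $245.25 → $735.77
Week 2: $735.77 +$7.78 interest = $743.55; pay $185.88 → $557.67
Week 3: $557.67 +$7.78 interest = $565.45; pay $141.36 → $424.09
Week 4: $424.09 +$7.78 interest = $431.87; pay $107.96 → $323.91
Week 5: $323.91 +$7.78 interest = $331.69; pay $82.92 → $248.77
Week 6: $248.77 +$7.78 interest = $256.55; pay $64.13 → $192.42
Week 7: $192.42 +$7.78 interest = $200.20; pay $50.05 → $150.15
Week 8: $150.15 +$7.78 interest = $157.93; pay $48.00 → $109.93
Week 9: $109.93 +$7.78 interest = $117.71; pay $48.00 → $69.71
Week 10: $69.71 +$7.78 interest = $77.49; pay $48.00 → $29.49
Week 11: $29.49 +$7.78 interest = $37.27; pay $37.27 → $0.00
Total paid: $1,058.82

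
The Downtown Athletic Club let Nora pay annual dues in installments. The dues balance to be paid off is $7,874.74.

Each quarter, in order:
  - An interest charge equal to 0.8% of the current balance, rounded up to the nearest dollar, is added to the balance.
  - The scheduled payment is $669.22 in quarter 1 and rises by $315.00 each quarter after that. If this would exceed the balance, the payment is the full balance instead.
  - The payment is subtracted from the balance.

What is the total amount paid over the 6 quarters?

$8,130.74

Quarter 1: opening $7,874.74; interest $63.00 → $7,937.74; payment $669.22; balance $7,268.52
Quarter 2: opening $7,268.52; interest $59.00 → $7,327.52; payment $984.22; balance $6,343.30
Quarter 3: opening $6,343.30; interest $51.00 → $6,394.30; payment $1,299.22; balance $5,095.08
Quarter 4: opening $5,095.08; interest $41.00 → $5,136.08; payment $1,614.22; balance $3,521.86
Quarter 5: opening $3,521.86; interest $29.00 → $3,550.86; payment $1,929.22; balance $1,621.64
Quarter 6: opening $1,621.64; interest $13.00 → $1,634.64; payment $1,634.64; balance $0.00
Total paid: $8,130.74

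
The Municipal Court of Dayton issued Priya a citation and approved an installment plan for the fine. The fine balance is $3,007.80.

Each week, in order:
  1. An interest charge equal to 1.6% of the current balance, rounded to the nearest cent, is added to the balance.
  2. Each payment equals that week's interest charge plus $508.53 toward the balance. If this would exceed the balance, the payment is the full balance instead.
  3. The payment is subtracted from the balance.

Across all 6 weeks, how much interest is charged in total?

Week 1: $3,007.80 +$48.12 interest = $3,055.92; pay $556.65 → $2,499.27
Week 2: $2,499.27 +$39.99 interest = $2,539.26; pay $548.52 → $1,990.74
Week 3: $1,990.74 +$31.85 interest = $2,022.59; pay $540.38 → $1,482.21
Week 4: $1,482.21 +$23.72 interest = $1,505.93; pay $532.25 → $973.68
Week 5: $973.68 +$15.58 interest = $989.26; pay $524.11 → $465.15
Week 6: $465.15 +$7.44 interest = $472.59; pay $472.59 → $0.00
Total interest: $48.12 + $39.99 + $31.85 + $23.72 + $15.58 + $7.44 = $166.70

$166.70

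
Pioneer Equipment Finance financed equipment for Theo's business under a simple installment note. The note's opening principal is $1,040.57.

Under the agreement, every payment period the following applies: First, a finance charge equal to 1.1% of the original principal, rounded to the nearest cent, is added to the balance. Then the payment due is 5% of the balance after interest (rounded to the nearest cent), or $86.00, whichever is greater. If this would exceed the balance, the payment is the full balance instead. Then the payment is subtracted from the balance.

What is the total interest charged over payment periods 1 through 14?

Payment period 1: opening $1,040.57; interest $11.45 → $1,052.02; payment $86.00; balance $966.02
Payment period 2: opening $966.02; interest $11.45 → $977.47; payment $86.00; balance $891.47
Payment period 3: opening $891.47; interest $11.45 → $902.92; payment $86.00; balance $816.92
Payment period 4: opening $816.92; interest $11.45 → $828.37; payment $86.00; balance $742.37
Payment period 5: opening $742.37; interest $11.45 → $753.82; payment $86.00; balance $667.82
Payment period 6: opening $667.82; interest $11.45 → $679.27; payment $86.00; balance $593.27
Payment period 7: opening $593.27; interest $11.45 → $604.72; payment $86.00; balance $518.72
Payment period 8: opening $518.72; interest $11.45 → $530.17; payment $86.00; balance $444.17
Payment period 9: opening $444.17; interest $11.45 → $455.62; payment $86.00; balance $369.62
Payment period 10: opening $369.62; interest $11.45 → $381.07; payment $86.00; balance $295.07
Payment period 11: opening $295.07; interest $11.45 → $306.52; payment $86.00; balance $220.52
Payment period 12: opening $220.52; interest $11.45 → $231.97; payment $86.00; balance $145.97
Payment period 13: opening $145.97; interest $11.45 → $157.42; payment $86.00; balance $71.42
Payment period 14: opening $71.42; interest $11.45 → $82.87; payment $82.87; balance $0.00
Total interest: $11.45 + $11.45 + $11.45 + $11.45 + $11.45 + $11.45 + $11.45 + $11.45 + $11.45 + $11.45 + $11.45 + $11.45 + $11.45 + $11.45 = $160.30

$160.30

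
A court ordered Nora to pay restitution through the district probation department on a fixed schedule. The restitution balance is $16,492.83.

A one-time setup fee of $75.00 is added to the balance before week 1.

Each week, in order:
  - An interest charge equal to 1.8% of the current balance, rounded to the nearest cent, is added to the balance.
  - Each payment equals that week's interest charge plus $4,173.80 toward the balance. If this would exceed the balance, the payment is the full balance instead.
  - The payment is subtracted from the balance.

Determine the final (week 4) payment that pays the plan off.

$4,119.27

Week 1: $16,567.83 +$298.22 interest = $16,866.05; pay $4,472.02 → $12,394.03
Week 2: $12,394.03 +$223.09 interest = $12,617.12; pay $4,396.89 → $8,220.23
Week 3: $8,220.23 +$147.96 interest = $8,368.19; pay $4,321.76 → $4,046.43
Week 4: $4,046.43 +$72.84 interest = $4,119.27; pay $4,119.27 → $0.00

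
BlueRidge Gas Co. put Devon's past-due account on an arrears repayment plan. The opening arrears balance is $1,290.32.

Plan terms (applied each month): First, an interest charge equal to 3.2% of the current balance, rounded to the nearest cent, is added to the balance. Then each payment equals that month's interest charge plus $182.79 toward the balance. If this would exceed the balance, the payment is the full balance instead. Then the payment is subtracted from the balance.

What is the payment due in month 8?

$11.14

Month 1: opening $1,290.32; interest $41.29 → $1,331.61; payment $224.08; balance $1,107.53
Month 2: opening $1,107.53; interest $35.44 → $1,142.97; payment $218.23; balance $924.74
Month 3: opening $924.74; interest $29.59 → $954.33; payment $212.38; balance $741.95
Month 4: opening $741.95; interest $23.74 → $765.69; payment $206.53; balance $559.16
Month 5: opening $559.16; interest $17.89 → $577.05; payment $200.68; balance $376.37
Month 6: opening $376.37; interest $12.04 → $388.41; payment $194.83; balance $193.58
Month 7: opening $193.58; interest $6.19 → $199.77; payment $188.98; balance $10.79
Month 8: opening $10.79; interest $0.35 → $11.14; payment $11.14; balance $0.00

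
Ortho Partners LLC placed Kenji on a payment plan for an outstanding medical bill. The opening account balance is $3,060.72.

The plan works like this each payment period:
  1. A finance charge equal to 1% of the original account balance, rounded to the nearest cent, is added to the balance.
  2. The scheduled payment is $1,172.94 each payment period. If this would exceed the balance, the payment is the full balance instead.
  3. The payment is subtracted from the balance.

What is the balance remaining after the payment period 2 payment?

$776.06

Payment period 1: $3,060.72 +$30.61 interest = $3,091.33; pay $1,172.94 → $1,918.39
Payment period 2: $1,918.39 +$30.61 interest = $1,949.00; pay $1,172.94 → $776.06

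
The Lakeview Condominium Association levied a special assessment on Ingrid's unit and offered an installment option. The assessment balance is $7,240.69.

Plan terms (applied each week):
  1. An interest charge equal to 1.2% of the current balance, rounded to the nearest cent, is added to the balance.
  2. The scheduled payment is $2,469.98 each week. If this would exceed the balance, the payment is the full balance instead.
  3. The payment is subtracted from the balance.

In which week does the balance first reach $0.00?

4

Week 1: $7,240.69 +$86.89 interest = $7,327.58; pay $2,469.98 → $4,857.60
Week 2: $4,857.60 +$58.29 interest = $4,915.89; pay $2,469.98 → $2,445.91
Week 3: $2,445.91 +$29.35 interest = $2,475.26; pay $2,469.98 → $5.28
Week 4: $5.28 +$0.06 interest = $5.34; pay $5.34 → $0.00
Balance reaches $0.00 in week 4.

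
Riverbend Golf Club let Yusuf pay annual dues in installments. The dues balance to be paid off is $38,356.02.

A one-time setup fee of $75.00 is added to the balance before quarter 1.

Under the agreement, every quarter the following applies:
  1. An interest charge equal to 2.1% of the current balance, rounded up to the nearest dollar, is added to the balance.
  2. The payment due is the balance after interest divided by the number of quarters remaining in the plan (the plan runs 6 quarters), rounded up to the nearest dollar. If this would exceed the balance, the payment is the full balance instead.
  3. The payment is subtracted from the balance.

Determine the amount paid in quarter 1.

Quarter 1: opening $38,431.02; interest $808.00 → $39,239.02; payment $6,540.00; balance $32,699.02

$6,540.00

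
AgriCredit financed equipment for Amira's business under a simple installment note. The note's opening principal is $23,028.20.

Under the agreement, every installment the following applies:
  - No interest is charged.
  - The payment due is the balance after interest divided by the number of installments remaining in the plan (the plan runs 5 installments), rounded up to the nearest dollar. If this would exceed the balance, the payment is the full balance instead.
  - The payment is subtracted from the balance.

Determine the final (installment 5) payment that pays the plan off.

$4,604.20

Installment 1: $23,028.20 − $4,606.00 → $18,422.20
Installment 2: $18,422.20 − $4,606.00 → $13,816.20
Installment 3: $13,816.20 − $4,606.00 → $9,210.20
Installment 4: $9,210.20 − $4,606.00 → $4,604.20
Installment 5: $4,604.20 − $4,604.20 → $0.00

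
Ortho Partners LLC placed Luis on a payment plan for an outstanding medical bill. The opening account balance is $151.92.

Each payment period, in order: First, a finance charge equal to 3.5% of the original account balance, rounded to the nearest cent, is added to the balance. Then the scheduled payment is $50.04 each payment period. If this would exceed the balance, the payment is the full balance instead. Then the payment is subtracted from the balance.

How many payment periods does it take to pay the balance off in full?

Payment period 1: $151.92 +$5.32 interest = $157.24; pay $50.04 → $107.20
Payment period 2: $107.20 +$5.32 interest = $112.52; pay $50.04 → $62.48
Payment period 3: $62.48 +$5.32 interest = $67.80; pay $50.04 → $17.76
Payment period 4: $17.76 +$5.32 interest = $23.08; pay $23.08 → $0.00
Balance reaches $0.00 in payment period 4.

4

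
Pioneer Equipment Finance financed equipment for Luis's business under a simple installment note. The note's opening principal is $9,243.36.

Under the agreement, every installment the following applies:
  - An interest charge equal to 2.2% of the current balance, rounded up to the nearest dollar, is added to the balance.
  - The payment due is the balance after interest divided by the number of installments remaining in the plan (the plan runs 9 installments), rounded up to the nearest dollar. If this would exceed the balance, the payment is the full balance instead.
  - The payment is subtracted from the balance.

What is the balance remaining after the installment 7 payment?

$2,391.36

Installment 1: $9,243.36 +$204.00 interest = $9,447.36; pay $1,050.00 → $8,397.36
Installment 2: $8,397.36 +$185.00 interest = $8,582.36; pay $1,073.00 → $7,509.36
Installment 3: $7,509.36 +$166.00 interest = $7,675.36; pay $1,097.00 → $6,578.36
Installment 4: $6,578.36 +$145.00 interest = $6,723.36; pay $1,121.00 → $5,602.36
Installment 5: $5,602.36 +$124.00 interest = $5,726.36; pay $1,146.00 → $4,580.36
Installment 6: $4,580.36 +$101.00 interest = $4,681.36; pay $1,171.00 → $3,510.36
Installment 7: $3,510.36 +$78.00 interest = $3,588.36; pay $1,197.00 → $2,391.36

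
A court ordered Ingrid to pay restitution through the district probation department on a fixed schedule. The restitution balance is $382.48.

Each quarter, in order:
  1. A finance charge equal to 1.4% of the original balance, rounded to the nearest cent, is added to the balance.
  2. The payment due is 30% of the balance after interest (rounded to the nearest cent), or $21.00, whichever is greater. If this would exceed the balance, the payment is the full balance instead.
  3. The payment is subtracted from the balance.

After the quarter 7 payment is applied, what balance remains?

$40.36

Quarter 1: $382.48 +$5.35 interest = $387.83; pay $116.35 → $271.48
Quarter 2: $271.48 +$5.35 interest = $276.83; pay $83.05 → $193.78
Quarter 3: $193.78 +$5.35 interest = $199.13; pay $59.74 → $139.39
Quarter 4: $139.39 +$5.35 interest = $144.74; pay $43.42 → $101.32
Quarter 5: $101.32 +$5.35 interest = $106.67; pay $32.00 → $74.67
Quarter 6: $74.67 +$5.35 interest = $80.02; pay $24.01 → $56.01
Quarter 7: $56.01 +$5.35 interest = $61.36; pay $21.00 → $40.36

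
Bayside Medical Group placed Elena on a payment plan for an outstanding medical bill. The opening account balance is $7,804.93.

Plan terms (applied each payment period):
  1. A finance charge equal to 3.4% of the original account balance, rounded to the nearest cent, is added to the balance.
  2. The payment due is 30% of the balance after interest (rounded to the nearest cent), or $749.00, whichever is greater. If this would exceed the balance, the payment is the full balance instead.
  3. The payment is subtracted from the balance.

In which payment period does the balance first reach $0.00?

9

Payment period 1: $7,804.93 +$265.37 interest = $8,070.30; pay $2,421.09 → $5,649.21
Payment period 2: $5,649.21 +$265.37 interest = $5,914.58; pay $1,774.37 → $4,140.21
Payment period 3: $4,140.21 +$265.37 interest = $4,405.58; pay $1,321.67 → $3,083.91
Payment period 4: $3,083.91 +$265.37 interest = $3,349.28; pay $1,004.78 → $2,344.50
Payment period 5: $2,344.50 +$265.37 interest = $2,609.87; pay $782.96 → $1,826.91
Payment period 6: $1,826.91 +$265.37 interest = $2,092.28; pay $749.00 → $1,343.28
Payment period 7: $1,343.28 +$265.37 interest = $1,608.65; pay $749.00 → $859.65
Payment period 8: $859.65 +$265.37 interest = $1,125.02; pay $749.00 → $376.02
Payment period 9: $376.02 +$265.37 interest = $641.39; pay $641.39 → $0.00
Balance reaches $0.00 in payment period 9.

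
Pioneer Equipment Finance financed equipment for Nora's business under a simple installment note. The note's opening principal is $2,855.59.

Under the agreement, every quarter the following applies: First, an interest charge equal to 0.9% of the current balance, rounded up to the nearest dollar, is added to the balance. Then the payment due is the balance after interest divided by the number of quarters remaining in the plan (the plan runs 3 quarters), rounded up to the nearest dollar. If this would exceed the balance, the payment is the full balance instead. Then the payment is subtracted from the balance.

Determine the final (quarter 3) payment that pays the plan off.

Quarter 1: $2,855.59 +$26.00 interest = $2,881.59; pay $961.00 → $1,920.59
Quarter 2: $1,920.59 +$18.00 interest = $1,938.59; pay $970.00 → $968.59
Quarter 3: $968.59 +$9.00 interest = $977.59; pay $977.59 → $0.00

$977.59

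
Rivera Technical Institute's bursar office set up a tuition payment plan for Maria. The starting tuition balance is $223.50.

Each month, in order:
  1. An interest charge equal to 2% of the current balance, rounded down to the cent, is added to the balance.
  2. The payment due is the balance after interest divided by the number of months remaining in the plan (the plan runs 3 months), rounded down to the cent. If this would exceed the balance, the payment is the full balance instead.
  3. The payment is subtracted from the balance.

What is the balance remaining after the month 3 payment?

Month 1: $223.50 +$4.47 interest = $227.97; pay $75.99 → $151.98
Month 2: $151.98 +$3.03 interest = $155.01; pay $77.50 → $77.51
Month 3: $77.51 +$1.55 interest = $79.06; pay $79.06 → $0.00

$0.00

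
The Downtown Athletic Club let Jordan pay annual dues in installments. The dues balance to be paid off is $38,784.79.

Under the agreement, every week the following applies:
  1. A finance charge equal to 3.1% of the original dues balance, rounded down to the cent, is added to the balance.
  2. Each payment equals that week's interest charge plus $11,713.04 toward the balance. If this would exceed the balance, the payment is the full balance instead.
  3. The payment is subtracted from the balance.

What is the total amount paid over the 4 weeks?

Week 1: $38,784.79 +$1,202.32 interest = $39,987.11; pay $12,915.36 → $27,071.75
Week 2: $27,071.75 +$1,202.32 interest = $28,274.07; pay $12,915.36 → $15,358.71
Week 3: $15,358.71 +$1,202.32 interest = $16,561.03; pay $12,915.36 → $3,645.67
Week 4: $3,645.67 +$1,202.32 interest = $4,847.99; pay $4,847.99 → $0.00
Total paid: $43,594.07

$43,594.07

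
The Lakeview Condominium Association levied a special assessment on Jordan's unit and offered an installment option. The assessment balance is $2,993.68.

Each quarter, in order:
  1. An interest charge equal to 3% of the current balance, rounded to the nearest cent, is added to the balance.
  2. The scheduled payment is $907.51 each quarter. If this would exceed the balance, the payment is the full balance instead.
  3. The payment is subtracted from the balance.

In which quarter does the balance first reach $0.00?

# | Opening | Interest | Payment | End bal
1 | $2,993.68 | $89.81 | $907.51 | $2,175.98
2 | $2,175.98 | $65.28 | $907.51 | $1,333.75
3 | $1,333.75 | $40.01 | $907.51 | $466.25
4 | $466.25 | $13.99 | $480.24 | $0.00
Balance reaches $0.00 in quarter 4.

4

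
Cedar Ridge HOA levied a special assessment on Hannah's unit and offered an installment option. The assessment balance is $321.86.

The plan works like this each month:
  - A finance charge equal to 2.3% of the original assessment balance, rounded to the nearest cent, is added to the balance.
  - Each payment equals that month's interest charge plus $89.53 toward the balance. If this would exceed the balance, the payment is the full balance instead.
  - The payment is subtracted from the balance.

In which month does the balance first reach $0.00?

Month 1: $321.86 +$7.40 interest = $329.26; pay $96.93 → $232.33
Month 2: $232.33 +$7.40 interest = $239.73; pay $96.93 → $142.80
Month 3: $142.80 +$7.40 interest = $150.20; pay $96.93 → $53.27
Month 4: $53.27 +$7.40 interest = $60.67; pay $60.67 → $0.00
Balance reaches $0.00 in month 4.

4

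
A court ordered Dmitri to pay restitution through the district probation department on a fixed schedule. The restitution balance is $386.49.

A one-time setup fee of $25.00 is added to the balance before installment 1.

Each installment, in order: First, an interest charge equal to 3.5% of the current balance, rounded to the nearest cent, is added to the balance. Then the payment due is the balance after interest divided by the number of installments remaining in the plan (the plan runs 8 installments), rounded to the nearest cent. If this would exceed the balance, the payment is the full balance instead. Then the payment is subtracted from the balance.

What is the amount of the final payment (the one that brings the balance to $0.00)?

$67.73

Installment 1: $411.49 +$14.40 interest = $425.89; pay $53.24 → $372.65
Installment 2: $372.65 +$13.04 interest = $385.69; pay $55.10 → $330.59
Installment 3: $330.59 +$11.57 interest = $342.16; pay $57.03 → $285.13
Installment 4: $285.13 +$9.98 interest = $295.11; pay $59.02 → $236.09
Installment 5: $236.09 +$8.26 interest = $244.35; pay $61.09 → $183.26
Installment 6: $183.26 +$6.41 interest = $189.67; pay $63.22 → $126.45
Installment 7: $126.45 +$4.43 interest = $130.88; pay $65.44 → $65.44
Installment 8: $65.44 +$2.29 interest = $67.73; pay $67.73 → $0.00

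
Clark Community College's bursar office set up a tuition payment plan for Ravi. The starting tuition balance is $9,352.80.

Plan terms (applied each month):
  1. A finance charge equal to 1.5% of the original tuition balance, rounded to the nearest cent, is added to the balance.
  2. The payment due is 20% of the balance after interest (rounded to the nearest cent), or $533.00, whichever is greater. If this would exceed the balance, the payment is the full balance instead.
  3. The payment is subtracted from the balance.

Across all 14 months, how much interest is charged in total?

Month 1: opening $9,352.80; interest $140.29 → $9,493.09; payment $1,898.62; balance $7,594.47
Month 2: opening $7,594.47; interest $140.29 → $7,734.76; payment $1,546.95; balance $6,187.81
Month 3: opening $6,187.81; interest $140.29 → $6,328.10; payment $1,265.62; balance $5,062.48
Month 4: opening $5,062.48; interest $140.29 → $5,202.77; payment $1,040.55; balance $4,162.22
Month 5: opening $4,162.22; interest $140.29 → $4,302.51; payment $860.50; balance $3,442.01
Month 6: opening $3,442.01; interest $140.29 → $3,582.30; payment $716.46; balance $2,865.84
Month 7: opening $2,865.84; interest $140.29 → $3,006.13; payment $601.23; balance $2,404.90
Month 8: opening $2,404.90; interest $140.29 → $2,545.19; payment $533.00; balance $2,012.19
Month 9: opening $2,012.19; interest $140.29 → $2,152.48; payment $533.00; balance $1,619.48
Month 10: opening $1,619.48; interest $140.29 → $1,759.77; payment $533.00; balance $1,226.77
Month 11: opening $1,226.77; interest $140.29 → $1,367.06; payment $533.00; balance $834.06
Month 12: opening $834.06; interest $140.29 → $974.35; payment $533.00; balance $441.35
Month 13: opening $441.35; interest $140.29 → $581.64; payment $533.00; balance $48.64
Month 14: opening $48.64; interest $140.29 → $188.93; payment $188.93; balance $0.00
Total interest: $140.29 + $140.29 + $140.29 + $140.29 + $140.29 + $140.29 + $140.29 + $140.29 + $140.29 + $140.29 + $140.29 + $140.29 + $140.29 + $140.29 = $1,964.06

$1,964.06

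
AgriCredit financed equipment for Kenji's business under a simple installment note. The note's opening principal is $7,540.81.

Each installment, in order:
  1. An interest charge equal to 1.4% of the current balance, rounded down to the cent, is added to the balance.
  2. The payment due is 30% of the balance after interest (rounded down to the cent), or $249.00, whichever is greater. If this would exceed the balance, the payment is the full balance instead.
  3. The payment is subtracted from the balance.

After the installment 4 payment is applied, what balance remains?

$1,914.09

# | Opening | Interest | Payment | End bal
1 | $7,540.81 | $105.57 | $2,293.91 | $5,352.47
2 | $5,352.47 | $74.93 | $1,628.22 | $3,799.18
3 | $3,799.18 | $53.18 | $1,155.70 | $2,696.66
4 | $2,696.66 | $37.75 | $820.32 | $1,914.09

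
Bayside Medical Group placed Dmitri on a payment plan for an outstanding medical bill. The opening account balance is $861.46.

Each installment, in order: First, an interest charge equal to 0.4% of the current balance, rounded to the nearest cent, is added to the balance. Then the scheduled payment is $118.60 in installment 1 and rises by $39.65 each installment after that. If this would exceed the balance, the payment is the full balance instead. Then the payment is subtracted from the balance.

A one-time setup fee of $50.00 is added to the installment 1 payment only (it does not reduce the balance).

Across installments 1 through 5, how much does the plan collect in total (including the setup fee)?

# | Opening | Interest | Payment | Fee | End bal
1 | $861.46 | $3.45 | $118.60 | $50.00 | $746.31
2 | $746.31 | $2.99 | $158.25 | — | $591.05
3 | $591.05 | $2.36 | $197.90 | — | $395.51
4 | $395.51 | $1.58 | $237.55 | — | $159.54
5 | $159.54 | $0.64 | $160.18 | — | $0.00
Total paid: $922.48

$922.48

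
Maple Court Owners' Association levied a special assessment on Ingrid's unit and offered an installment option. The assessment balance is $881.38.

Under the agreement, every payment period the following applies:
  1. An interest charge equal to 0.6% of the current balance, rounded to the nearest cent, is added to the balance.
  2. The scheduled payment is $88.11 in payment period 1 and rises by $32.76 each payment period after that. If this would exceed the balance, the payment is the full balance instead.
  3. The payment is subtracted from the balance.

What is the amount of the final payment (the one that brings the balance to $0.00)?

Payment period 1: $881.38 +$5.29 interest = $886.67; pay $88.11 → $798.56
Payment period 2: $798.56 +$4.79 interest = $803.35; pay $120.87 → $682.48
Payment period 3: $682.48 +$4.09 interest = $686.57; pay $153.63 → $532.94
Payment period 4: $532.94 +$3.20 interest = $536.14; pay $186.39 → $349.75
Payment period 5: $349.75 +$2.10 interest = $351.85; pay $219.15 → $132.70
Payment period 6: $132.70 +$0.80 interest = $133.50; pay $133.50 → $0.00

$133.50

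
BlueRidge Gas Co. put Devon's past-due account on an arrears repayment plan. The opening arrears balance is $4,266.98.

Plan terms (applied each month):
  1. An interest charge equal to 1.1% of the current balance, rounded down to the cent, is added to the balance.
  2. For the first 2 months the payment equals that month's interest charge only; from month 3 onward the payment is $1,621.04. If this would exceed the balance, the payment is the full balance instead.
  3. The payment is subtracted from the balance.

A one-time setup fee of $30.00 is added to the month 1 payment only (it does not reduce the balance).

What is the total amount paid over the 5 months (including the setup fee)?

$4,479.50

Month 1: $4,266.98 +$46.93 interest = $4,313.91; pay $46.93 (+ $30.00 fee) → $4,266.98
Month 2: $4,266.98 +$46.93 interest = $4,313.91; pay $46.93 → $4,266.98
Month 3: $4,266.98 +$46.93 interest = $4,313.91; pay $1,621.04 → $2,692.87
Month 4: $2,692.87 +$29.62 interest = $2,722.49; pay $1,621.04 → $1,101.45
Month 5: $1,101.45 +$12.11 interest = $1,113.56; pay $1,113.56 → $0.00
Total paid: $4,479.50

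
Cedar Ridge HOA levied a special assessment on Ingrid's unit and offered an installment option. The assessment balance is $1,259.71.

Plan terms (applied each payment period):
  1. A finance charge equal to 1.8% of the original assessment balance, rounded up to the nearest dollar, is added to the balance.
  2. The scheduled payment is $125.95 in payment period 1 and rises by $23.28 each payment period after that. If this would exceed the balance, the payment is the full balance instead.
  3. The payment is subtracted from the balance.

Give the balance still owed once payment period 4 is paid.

# | Opening | Interest | Payment | End bal
1 | $1,259.71 | $23.00 | $125.95 | $1,156.76
2 | $1,156.76 | $23.00 | $149.23 | $1,030.53
3 | $1,030.53 | $23.00 | $172.51 | $881.02
4 | $881.02 | $23.00 | $195.79 | $708.23

$708.23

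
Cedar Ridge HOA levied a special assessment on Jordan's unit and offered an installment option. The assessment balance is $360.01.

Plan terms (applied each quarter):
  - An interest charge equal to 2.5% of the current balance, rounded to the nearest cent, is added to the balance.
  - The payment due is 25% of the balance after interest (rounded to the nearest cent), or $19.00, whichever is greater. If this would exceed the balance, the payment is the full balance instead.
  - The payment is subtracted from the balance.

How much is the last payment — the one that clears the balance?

# | Opening | Interest | Payment | End bal
1 | $360.01 | $9.00 | $92.25 | $276.76
2 | $276.76 | $6.92 | $70.92 | $212.76
3 | $212.76 | $5.32 | $54.52 | $163.56
4 | $163.56 | $4.09 | $41.91 | $125.74
5 | $125.74 | $3.14 | $32.22 | $96.66
6 | $96.66 | $2.42 | $24.77 | $74.31
7 | $74.31 | $1.86 | $19.04 | $57.13
8 | $57.13 | $1.43 | $19.00 | $39.56
9 | $39.56 | $0.99 | $19.00 | $21.55
10 | $21.55 | $0.54 | $19.00 | $3.09
11 | $3.09 | $0.08 | $3.17 | $0.00

$3.17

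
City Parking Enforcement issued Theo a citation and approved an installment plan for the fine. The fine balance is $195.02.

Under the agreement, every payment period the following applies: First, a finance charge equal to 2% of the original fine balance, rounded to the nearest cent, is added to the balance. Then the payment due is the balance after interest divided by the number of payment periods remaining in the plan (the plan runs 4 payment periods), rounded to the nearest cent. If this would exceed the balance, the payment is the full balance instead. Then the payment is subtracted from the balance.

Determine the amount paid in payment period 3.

Payment period 1: opening $195.02; interest $3.90 → $198.92; payment $49.73; balance $149.19
Payment period 2: opening $149.19; interest $3.90 → $153.09; payment $51.03; balance $102.06
Payment period 3: opening $102.06; interest $3.90 → $105.96; payment $52.98; balance $52.98

$52.98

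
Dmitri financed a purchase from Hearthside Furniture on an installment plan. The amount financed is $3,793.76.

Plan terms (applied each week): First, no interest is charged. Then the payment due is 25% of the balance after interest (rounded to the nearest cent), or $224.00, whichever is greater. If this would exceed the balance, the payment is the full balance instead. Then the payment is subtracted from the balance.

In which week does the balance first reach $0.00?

Week 1: opening $3,793.76; payment $948.44; balance $2,845.32
Week 2: opening $2,845.32; payment $711.33; balance $2,133.99
Week 3: opening $2,133.99; payment $533.50; balance $1,600.49
Week 4: opening $1,600.49; payment $400.12; balance $1,200.37
Week 5: opening $1,200.37; payment $300.09; balance $900.28
Week 6: opening $900.28; payment $225.07; balance $675.21
Week 7: opening $675.21; payment $224.00; balance $451.21
Week 8: opening $451.21; payment $224.00; balance $227.21
Week 9: opening $227.21; payment $224.00; balance $3.21
Week 10: opening $3.21; payment $3.21; balance $0.00
Balance reaches $0.00 in week 10.

10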